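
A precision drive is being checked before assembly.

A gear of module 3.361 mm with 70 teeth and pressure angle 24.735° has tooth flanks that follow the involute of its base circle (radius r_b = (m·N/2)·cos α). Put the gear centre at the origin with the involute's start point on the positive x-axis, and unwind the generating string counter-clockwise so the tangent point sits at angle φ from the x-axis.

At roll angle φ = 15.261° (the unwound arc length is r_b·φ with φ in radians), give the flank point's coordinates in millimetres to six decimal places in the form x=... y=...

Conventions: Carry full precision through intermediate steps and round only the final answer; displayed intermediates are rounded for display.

recognized (one wheel, involute flank): single-mesh tooth geometry, m = 3.361, N = 70
pitch radius r_p = m·N/2 = 3.361·70/2 = 117.635000
base radius r_b = r_p·cos α = 117.635000·cos 24.735° = 106.842312
roll angle φ = 15.261° = 0.26635470 rad
x = r_b·(cos φ + φ·sin φ) = 110.565312
y = r_b·(sin φ − φ·cos φ) = 0.668219

x=110.565312 y=0.668219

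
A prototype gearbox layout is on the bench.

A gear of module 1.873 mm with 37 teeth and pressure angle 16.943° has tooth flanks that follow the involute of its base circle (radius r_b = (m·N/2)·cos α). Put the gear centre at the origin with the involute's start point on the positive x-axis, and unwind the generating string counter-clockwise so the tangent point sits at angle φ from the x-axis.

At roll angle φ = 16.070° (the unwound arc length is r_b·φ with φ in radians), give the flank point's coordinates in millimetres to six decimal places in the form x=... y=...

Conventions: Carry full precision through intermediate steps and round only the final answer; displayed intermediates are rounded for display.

x=34.424721 y=0.241867

recognized (one wheel, involute flank): single-mesh tooth geometry, m = 1.873, N = 37
pitch radius r_p = m·N/2 = 1.873·37/2 = 34.650500
base radius r_b = r_p·cos α = 34.650500·cos 16.943° = 33.146500
roll angle φ = 16.070° = 0.28047441 rad
x = r_b·(cos φ + φ·sin φ) = 34.424721
y = r_b·(sin φ − φ·cos φ) = 0.241867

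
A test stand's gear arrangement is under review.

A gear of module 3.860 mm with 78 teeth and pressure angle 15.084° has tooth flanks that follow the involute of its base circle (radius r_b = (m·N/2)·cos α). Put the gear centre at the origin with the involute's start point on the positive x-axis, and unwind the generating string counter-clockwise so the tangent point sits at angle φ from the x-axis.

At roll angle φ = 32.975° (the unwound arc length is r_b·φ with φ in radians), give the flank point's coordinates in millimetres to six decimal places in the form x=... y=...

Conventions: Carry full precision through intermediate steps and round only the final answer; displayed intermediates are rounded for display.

x=167.468599 y=8.933798

single-mesh involute tooth geometry (78T wheel at module 3.860)
pitch radius r_p = m·N/2 = 3.860·78/2 = 150.540000
base radius r_b = r_p·cos α = 150.540000·cos 15.084° = 145.353195
roll angle φ = 32.975° = 0.57552232 rad
x = r_b·(cos φ + φ·sin φ) = 167.468599
y = r_b·(sin φ − φ·cos φ) = 8.933798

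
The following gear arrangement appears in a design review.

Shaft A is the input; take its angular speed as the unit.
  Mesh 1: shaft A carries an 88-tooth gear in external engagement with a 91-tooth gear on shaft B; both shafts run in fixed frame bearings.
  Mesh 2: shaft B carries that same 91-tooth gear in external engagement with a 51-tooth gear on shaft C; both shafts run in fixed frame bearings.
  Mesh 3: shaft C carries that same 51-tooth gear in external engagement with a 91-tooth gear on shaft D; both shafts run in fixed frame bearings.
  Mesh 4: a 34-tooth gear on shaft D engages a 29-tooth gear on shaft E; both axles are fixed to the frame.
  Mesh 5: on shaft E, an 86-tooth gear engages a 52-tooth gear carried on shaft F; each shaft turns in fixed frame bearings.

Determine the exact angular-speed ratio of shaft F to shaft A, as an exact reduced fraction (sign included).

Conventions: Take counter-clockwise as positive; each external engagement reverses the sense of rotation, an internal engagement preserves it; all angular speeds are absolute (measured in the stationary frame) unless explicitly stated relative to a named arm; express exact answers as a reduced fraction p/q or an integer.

class = fixed-axis compound train [5 meshes; 5 ratios multiply, 5 sense flips]
mesh 1 [88T→91T]: running ratio 88/91, sense −
mesh 2 [91T→51T]: running ratio 88/51, sense +
mesh 3 [51T→91T]: running ratio 88/91, sense −
mesh 4 [34T→29T]: running ratio 2992/2639, sense +
mesh 5 [86T→52T]: running ratio 64328/34307, sense −
ω_out/ω_in = -64328/34307

-64328/34307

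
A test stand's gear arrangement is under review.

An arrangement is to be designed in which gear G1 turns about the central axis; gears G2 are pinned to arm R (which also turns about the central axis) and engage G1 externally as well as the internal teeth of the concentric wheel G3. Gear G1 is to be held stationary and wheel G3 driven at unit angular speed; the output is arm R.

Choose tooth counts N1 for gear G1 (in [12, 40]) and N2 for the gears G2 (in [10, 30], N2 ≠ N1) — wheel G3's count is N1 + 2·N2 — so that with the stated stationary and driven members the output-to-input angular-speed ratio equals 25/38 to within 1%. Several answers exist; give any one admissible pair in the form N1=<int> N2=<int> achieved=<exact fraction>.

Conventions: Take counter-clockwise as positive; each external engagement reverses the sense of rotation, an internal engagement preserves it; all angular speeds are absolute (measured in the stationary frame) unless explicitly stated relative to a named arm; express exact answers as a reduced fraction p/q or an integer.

design class (target 25/38): planetary set
Willis with ω_sun = 0: ω_arm/ω_ring = N3/(N1+N3); set equal to 25/38  ⇒  N3/N1 = (25/38)/(1 − 25/38) = 25/13
N3 = N1 + 2·N2  ⇒  N2/N1 = (N3/N1 − 1)/2 = (25/13 − 1)/2 = 6/13
smallest multiple with N1 ≥ 12 and N2 ≥ 10: k = 2  ⇒  N1 = 2·13 = 26, N2 = 2·6 = 12 (N1 ≤ 40, N2 ≤ 30, N2 ≠ N1 ✓), N3 = 26 + 2·12 = 50
check: N3/(N1+N3) with N1 = 26, N3 = 50 gives 25/38; |achieved − target| = 0 ≤ 1/152 ✓

N1=26 N2=12 achieved=25/38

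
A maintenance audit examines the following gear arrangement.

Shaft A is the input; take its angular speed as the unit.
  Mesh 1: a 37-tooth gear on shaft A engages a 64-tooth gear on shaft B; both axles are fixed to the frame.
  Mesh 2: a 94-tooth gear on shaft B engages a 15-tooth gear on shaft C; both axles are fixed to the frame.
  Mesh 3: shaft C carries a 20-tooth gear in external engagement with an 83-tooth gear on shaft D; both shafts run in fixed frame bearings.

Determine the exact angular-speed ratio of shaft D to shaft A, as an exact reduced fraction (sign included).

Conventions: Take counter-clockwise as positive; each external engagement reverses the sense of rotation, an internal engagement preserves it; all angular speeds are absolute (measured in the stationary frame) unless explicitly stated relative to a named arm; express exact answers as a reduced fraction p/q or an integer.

class = fixed-axis compound train [3 meshes; 3 ratios multiply, 3 sense flips]
mesh 1 [37T→64T]: running ratio 37/64, sense −
mesh 2 [94T→15T]: running ratio 1739/480, sense +
mesh 3 [20T→83T]: running ratio 1739/1992, sense −
ω_out/ω_in = -1739/1992

-1739/1992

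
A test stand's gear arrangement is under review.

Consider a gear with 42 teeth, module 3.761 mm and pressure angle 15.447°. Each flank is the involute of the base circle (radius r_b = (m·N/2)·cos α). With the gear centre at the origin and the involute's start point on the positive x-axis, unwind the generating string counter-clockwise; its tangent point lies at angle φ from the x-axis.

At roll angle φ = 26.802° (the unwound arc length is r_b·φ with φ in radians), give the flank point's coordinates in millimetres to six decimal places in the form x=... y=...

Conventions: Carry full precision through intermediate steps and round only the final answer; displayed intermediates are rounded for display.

x=84.007050 y=2.541111

class = single-mesh tooth geometry [base-circle involute, m = 3.761, 42T]
pitch radius r_p = m·N/2 = 3.761·42/2 = 78.981000
base radius r_b = r_p·cos α = 78.981000·cos 15.447° = 76.127989
roll angle φ = 26.802° = 0.46778315 rad
x = r_b·(cos φ + φ·sin φ) = 84.007050
y = r_b·(sin φ − φ·cos φ) = 2.541111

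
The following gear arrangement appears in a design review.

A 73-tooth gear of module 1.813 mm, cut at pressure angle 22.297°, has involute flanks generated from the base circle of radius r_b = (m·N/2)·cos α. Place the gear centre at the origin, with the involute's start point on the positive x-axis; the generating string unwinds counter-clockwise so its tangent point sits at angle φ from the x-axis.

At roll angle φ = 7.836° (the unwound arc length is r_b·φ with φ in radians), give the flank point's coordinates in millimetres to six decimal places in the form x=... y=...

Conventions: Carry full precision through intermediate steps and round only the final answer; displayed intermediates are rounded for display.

class = single-mesh tooth geometry [base-circle involute, m = 1.813, 73T]
pitch radius r_p = m·N/2 = 1.813·73/2 = 66.174500
base radius r_b = r_p·cos α = 66.174500·cos 22.297° = 61.226605
roll angle φ = 7.836° = 0.13676400 rad
x = r_b·(cos φ + φ·sin φ) = 61.796534
y = r_b·(sin φ − φ·cos φ) = 0.052110

x=61.796534 y=0.052110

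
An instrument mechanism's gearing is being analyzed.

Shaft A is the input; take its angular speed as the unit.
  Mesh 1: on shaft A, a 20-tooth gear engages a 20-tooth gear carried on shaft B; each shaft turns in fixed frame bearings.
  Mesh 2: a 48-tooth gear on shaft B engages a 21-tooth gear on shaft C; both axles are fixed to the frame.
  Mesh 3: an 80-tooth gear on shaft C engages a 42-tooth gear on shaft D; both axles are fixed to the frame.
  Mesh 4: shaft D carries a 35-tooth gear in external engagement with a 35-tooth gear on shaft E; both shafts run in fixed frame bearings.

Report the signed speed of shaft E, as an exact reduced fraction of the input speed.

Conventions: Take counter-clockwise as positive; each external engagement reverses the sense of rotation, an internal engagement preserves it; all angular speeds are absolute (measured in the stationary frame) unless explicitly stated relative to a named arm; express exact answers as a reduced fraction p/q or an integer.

640/147

4-mesh fixed-axis compound train (all bearings frame-fixed)
mesh 1 [20T→20T]: |ω|/ω_in = 1×20/20 = 1, sense flips to −
mesh 2 [48T→21T]: |ω|/ω_in = 1×48/21 = 16/7, sense flips to +
mesh 3 [80T→42T]: |ω|/ω_in = (16/7)×80/42 = 640/147, sense flips to −
mesh 4 [35T→35T]: |ω|/ω_in = (640/147)×35/35 = 640/147, sense flips to +
signed output speed (× input speed) = 640/147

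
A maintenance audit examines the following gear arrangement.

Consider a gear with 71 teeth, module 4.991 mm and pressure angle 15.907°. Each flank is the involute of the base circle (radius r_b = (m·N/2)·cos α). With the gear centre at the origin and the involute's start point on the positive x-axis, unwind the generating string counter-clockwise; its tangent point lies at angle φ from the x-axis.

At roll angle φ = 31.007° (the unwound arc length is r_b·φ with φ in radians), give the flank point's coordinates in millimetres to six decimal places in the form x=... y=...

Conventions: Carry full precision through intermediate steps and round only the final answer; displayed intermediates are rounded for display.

x=193.550353 y=8.741306

recognized (one wheel, involute flank): single-mesh tooth geometry, m = 4.991, N = 71
pitch radius r_p = m·N/2 = 4.991·71/2 = 177.180500
base radius r_b = r_p·cos α = 177.180500·cos 15.907° = 170.395875
roll angle φ = 31.007° = 0.54117424 rad
x = r_b·(cos φ + φ·sin φ) = 193.550353
y = r_b·(sin φ − φ·cos φ) = 8.741306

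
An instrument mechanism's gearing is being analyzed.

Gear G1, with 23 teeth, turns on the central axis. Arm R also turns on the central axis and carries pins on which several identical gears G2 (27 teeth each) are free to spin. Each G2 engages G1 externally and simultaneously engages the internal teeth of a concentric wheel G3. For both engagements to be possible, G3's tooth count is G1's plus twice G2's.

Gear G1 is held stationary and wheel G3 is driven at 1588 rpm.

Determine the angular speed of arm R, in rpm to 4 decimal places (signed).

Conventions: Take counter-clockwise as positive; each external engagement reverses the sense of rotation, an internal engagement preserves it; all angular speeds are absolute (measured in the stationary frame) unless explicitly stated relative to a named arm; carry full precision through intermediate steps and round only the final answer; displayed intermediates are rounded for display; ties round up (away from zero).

+1222.7600 rpm

class = planetary set [G3 = 23+2·27 = 77; Willis about the carrier]
normalise by the input: solve with ω_ring = 1, then scale by 1588 rpm
ring teeth: 23 + 2·27 = 77
23(ω_sun−ω_arm) = −77(ω_ring−ω_arm),  ω_sun = 0, ω_ring = 1
23(0−ω_arm) = −77(1−ω_arm)  ⇒  100·ω_arm = 77  ⇒  ω_arm = 77/100
scale: ω_arm = 77/100 × 1588 rpm = +1222.7600 rpm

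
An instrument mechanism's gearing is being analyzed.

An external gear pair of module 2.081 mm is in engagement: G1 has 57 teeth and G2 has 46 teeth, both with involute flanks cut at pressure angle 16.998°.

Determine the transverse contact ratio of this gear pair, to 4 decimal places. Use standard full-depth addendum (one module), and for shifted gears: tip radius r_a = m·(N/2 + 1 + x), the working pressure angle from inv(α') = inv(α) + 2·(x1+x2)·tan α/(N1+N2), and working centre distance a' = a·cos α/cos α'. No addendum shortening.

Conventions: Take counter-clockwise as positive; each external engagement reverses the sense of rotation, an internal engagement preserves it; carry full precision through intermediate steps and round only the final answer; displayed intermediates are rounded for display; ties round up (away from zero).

topology: single-mesh involute geometry — m = 2.081, 57T/46T pair
base radii: r_b1 = 56.717606, r_b2 = 45.772103
tip radii: r_a1 = 61.389500, r_a2 = 49.944000
no profile shift: α' = α, a' = a
action lengths: √(r_a1²−r_b1²) = 23.490081, √(r_a2²−r_b2²) = 19.982936
base pitch p_b = π·m·cos α = 6.252057
CR = (23.490081 + 19.982936 − 107.171500·sin 16.99800°)/6.252057 = 1.942190
contact ratio ≈ 1.9422

1.9422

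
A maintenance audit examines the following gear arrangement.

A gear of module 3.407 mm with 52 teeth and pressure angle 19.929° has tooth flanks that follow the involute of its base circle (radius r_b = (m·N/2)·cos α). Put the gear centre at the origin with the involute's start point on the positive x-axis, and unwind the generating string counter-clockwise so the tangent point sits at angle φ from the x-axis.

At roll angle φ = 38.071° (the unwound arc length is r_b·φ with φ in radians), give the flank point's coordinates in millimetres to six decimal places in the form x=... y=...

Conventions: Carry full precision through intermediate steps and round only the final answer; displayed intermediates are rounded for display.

topology: single-mesh involute geometry — m = 3.407, N = 52
pitch radius r_p = m·N/2 = 3.407·52/2 = 88.582000
base radius r_b = r_p·cos α = 88.582000·cos 19.929° = 83.277331
roll angle φ = 38.071° = 0.66446430 rad
x = r_b·(cos φ + φ·sin φ) = 99.681369
y = r_b·(sin φ − φ·cos φ) = 7.789746

x=99.681369 y=7.789746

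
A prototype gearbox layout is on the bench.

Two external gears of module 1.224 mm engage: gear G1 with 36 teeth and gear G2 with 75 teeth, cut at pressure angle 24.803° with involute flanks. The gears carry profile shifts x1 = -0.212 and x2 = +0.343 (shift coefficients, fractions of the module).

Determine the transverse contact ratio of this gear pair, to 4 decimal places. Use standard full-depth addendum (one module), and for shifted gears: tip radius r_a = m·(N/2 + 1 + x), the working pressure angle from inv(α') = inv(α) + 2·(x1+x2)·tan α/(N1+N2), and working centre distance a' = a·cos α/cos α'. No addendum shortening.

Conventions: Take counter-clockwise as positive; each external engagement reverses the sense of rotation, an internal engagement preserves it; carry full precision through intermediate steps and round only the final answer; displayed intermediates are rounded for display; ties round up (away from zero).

1.5398

recognized (one external pair, fixed centres): single-mesh tooth geometry, m = 1.224, N1 = 36, N2 = 75
base radii: r_b1 = 19.999670, r_b2 = 41.665978
tip radii: r_a1 = 22.996512, r_a2 = 47.543832
inv(α') = inv(24.803°) + 2·(-0.212+0.343)·tan α/(36+75) = 0.03032519  ⇒  α' = 25.09180°
a' = a·cos α / cos α' = 67.9320·cos 24.803°/cos 25.09180° = 68.091473
action lengths: √(r_a1²−r_b1²) = 11.351334, √(r_a2²−r_b2²) = 22.898957
base pitch p_b = π·m·cos α = 3.490601
CR = (11.351334 + 22.898957 − 68.091473·sin 25.09180°)/3.490601 = 1.539779
contact ratio ≈ 1.5398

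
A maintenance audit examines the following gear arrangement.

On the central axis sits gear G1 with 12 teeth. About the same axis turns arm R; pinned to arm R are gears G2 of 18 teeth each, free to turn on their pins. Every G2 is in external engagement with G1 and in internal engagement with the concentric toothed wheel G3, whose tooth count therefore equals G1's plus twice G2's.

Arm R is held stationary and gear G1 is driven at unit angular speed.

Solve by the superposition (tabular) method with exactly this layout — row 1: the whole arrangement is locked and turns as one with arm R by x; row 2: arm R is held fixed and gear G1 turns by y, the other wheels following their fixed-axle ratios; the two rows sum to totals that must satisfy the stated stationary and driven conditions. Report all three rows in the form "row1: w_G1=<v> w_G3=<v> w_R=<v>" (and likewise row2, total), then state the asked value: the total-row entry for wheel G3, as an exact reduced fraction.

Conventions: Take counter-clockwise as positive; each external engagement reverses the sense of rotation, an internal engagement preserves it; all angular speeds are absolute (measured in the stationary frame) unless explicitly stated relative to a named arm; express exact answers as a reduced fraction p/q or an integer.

recognized (axles ride arm R): planetary set, 12/18/48 teeth
row 1: whole set turns with the arm by x
row 2: sun turns y, ring = −(12/48)·y, arm 0
boundary: total ω_arm = x = 0 and total ω_sun = x + y = 1  ⇒  y = 1, x = 0
row 2 ring = −(12/48)·1 = -1/4
totals (row 1 + row 2): sun 0 + 1 = 1, ring 0 + (-1/4) = -1/4, arm 0 + 0 = 0
asked cell (total, ring) = -1/4

row1: w_G1=0 w_G3=0 w_R=0
row2: w_G1=1 w_G3=-1/4 w_R=0
total: w_G1=1 w_G3=-1/4 w_R=0
asked value: -1/4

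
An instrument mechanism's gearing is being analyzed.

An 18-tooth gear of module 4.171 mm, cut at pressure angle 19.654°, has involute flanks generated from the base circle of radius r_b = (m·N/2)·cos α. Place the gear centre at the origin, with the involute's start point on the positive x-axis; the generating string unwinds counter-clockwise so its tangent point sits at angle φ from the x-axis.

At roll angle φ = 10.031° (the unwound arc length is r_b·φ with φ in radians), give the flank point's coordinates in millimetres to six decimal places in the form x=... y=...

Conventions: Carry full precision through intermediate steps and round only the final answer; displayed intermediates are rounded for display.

topology: single-mesh involute geometry — m = 4.171, N = 18
pitch radius r_p = m·N/2 = 4.171·18/2 = 37.539000
base radius r_b = r_p·cos α = 37.539000·cos 19.654° = 35.352011
roll angle φ = 10.031° = 0.17507398 rad
x = r_b·(cos φ + φ·sin φ) = 35.889652
y = r_b·(sin φ − φ·cos φ) = 0.063041

x=35.889652 y=0.063041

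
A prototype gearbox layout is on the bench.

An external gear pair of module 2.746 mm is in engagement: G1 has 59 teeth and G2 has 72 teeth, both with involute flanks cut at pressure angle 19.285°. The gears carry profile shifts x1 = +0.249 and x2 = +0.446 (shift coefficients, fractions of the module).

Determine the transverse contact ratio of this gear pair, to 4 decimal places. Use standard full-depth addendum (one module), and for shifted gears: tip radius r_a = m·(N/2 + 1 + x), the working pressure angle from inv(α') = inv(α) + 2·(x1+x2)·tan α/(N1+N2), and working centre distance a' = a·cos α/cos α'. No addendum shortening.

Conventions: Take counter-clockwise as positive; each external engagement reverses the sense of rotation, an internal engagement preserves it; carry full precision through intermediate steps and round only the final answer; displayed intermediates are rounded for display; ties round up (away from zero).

1.7539

class = single-mesh tooth geometry [involute pair 59T × 72T, m = 2.746]
base radii: r_b1 = 76.461490, r_b2 = 93.308938
tip radii: r_a1 = 84.436754, r_a2 = 102.826716
inv(α') = inv(19.285°) + 2·(+0.249+0.446)·tan α/(59+72) = 0.01702709  ⇒  α' = 20.87562°
a' = a·cos α / cos α' = 179.8630·cos 19.285°/cos 20.87562° = 181.697763
action lengths: √(r_a1²−r_b1²) = 35.821863, √(r_a2²−r_b2²) = 43.206200
base pitch p_b = π·m·cos α = 8.142741
CR = (35.821863 + 43.206200 − 181.697763·sin 20.87562°)/8.142741 = 1.753930
contact ratio ≈ 1.7539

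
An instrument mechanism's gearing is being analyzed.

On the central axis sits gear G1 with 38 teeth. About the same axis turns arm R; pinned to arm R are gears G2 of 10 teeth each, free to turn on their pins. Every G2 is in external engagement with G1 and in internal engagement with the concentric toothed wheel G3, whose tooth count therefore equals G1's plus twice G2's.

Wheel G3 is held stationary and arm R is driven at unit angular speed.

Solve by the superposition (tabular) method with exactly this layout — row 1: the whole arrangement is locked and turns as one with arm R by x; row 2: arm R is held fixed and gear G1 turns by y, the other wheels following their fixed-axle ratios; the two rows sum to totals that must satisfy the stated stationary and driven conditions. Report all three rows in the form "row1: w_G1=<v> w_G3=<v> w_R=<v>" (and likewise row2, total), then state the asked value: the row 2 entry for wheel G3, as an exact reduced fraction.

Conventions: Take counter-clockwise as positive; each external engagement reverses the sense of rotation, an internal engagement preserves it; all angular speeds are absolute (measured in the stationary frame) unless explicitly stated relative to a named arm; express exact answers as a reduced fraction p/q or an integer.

row1: w_G1=1 w_G3=1 w_R=1
row2: w_G1=29/19 w_G3=-1 w_R=0
total: w_G1=48/19 w_G3=0 w_R=1
asked value: -1

topology: planetary set — G1 38T / G2 10T / G3 58T, arm = carrier (Willis)
row 1 (train locked, turned with arm): all members turn x
row 2 (arm held, sun turns y): ω_ring = −(38/58)·y, ω_arm = 0
boundary: total ω_ring = x − (38/58)·y = 0 and total ω_arm = x = 1  ⇒  y = 29/19, x = 1
row 2 ring = −(38/58)·29/19 = -1
totals (row 1 + row 2): sun 1 + 29/19 = 48/19, ring 1 + (-1) = 0, arm 1 + 0 = 1
asked cell (row2, ring) = -1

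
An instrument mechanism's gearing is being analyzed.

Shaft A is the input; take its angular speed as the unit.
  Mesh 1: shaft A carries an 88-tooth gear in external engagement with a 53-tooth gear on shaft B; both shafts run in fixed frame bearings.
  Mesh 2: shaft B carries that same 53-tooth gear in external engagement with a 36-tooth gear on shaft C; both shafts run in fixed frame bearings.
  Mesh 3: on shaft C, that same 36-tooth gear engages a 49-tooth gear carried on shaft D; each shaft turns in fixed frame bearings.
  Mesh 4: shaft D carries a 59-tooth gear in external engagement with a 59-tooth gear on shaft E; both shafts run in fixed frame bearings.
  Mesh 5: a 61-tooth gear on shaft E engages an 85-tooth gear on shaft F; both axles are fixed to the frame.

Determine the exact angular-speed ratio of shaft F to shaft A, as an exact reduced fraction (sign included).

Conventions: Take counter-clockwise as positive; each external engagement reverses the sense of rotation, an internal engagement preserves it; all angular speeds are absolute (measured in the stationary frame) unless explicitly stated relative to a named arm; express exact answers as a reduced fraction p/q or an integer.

class = fixed-axis compound train [5 meshes; 5 ratios multiply, 5 sense flips]
mesh 1 [88T→53T]: running ratio 88/53, sense −
mesh 2 [53T→36T]: running ratio 22/9, sense +
mesh 3 [36T→49T]: running ratio 88/49, sense −
mesh 4 [59T→59T]: running ratio 88/49, sense +
mesh 5 [61T→85T]: running ratio 5368/4165, sense −
ω_out/ω_in = -5368/4165

-5368/4165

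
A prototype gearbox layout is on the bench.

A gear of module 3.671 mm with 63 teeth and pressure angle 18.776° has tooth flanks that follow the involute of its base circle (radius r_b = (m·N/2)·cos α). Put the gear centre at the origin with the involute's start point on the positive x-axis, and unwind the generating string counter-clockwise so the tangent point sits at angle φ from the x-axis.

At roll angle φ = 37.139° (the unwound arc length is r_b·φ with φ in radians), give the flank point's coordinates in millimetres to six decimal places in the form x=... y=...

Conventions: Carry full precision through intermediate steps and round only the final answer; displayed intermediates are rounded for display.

x=130.122843 y=9.527723

topology: single-mesh involute geometry — m = 3.671, N = 63
pitch radius r_p = m·N/2 = 3.671·63/2 = 115.636500
base radius r_b = r_p·cos α = 115.636500·cos 18.776° = 109.482807
roll angle φ = 37.139° = 0.64819783 rad
x = r_b·(cos φ + φ·sin φ) = 130.122843
y = r_b·(sin φ − φ·cos φ) = 9.527723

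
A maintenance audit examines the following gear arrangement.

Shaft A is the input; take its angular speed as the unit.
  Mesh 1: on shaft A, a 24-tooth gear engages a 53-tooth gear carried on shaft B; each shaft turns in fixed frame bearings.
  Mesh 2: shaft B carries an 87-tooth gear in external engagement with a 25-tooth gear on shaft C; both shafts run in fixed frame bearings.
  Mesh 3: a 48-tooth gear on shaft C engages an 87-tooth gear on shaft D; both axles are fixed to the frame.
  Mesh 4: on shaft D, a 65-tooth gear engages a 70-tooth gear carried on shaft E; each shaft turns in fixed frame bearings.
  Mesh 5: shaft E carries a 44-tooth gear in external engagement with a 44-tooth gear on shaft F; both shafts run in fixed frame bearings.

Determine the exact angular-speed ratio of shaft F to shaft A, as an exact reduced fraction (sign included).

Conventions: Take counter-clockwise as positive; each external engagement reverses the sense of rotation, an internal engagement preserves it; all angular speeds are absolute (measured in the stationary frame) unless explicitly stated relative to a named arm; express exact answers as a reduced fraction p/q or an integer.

-7488/9275

class = fixed-axis compound train [5 meshes; 5 ratios multiply, 5 sense flips]
mesh 1 [24T→53T]: running ratio 24/53, sense −
mesh 2 [87T→25T]: running ratio 2088/1325, sense +
mesh 3 [48T→87T]: running ratio 1152/1325, sense −
mesh 4 [65T→70T]: running ratio 7488/9275, sense +
mesh 5 [44T→44T]: running ratio 7488/9275, sense −
ω_out/ω_in = -7488/9275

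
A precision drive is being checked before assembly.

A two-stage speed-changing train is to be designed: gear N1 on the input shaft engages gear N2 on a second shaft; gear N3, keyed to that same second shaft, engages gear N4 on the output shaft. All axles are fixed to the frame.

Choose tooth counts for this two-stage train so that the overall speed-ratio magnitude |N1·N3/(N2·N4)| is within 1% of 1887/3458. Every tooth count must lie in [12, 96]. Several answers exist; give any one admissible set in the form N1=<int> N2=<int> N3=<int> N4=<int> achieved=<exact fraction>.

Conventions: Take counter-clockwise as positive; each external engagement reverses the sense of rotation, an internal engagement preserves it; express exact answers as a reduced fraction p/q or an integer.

N1=37 N2=38 N3=51 N4=91 achieved=1887/3458

design class (target 1887/3458): fixed-axis compound train
target = 1887/3458 in lowest terms: an exact hit needs N1·N3 = k·1887 and N2·N4 = k·3458 for one integer k, every count in [12, 96]; additionally prefer no 1:1 stage (N1 ≠ N2, N3 ≠ N4)
k = 1: N1·N3 = 1887 = 37·51, N2·N4 = 3458 = 38·91
achieved = 37·51/(38·91) = 1887/3458; |achieved − target| = 0 ≤ 1887/345800 ✓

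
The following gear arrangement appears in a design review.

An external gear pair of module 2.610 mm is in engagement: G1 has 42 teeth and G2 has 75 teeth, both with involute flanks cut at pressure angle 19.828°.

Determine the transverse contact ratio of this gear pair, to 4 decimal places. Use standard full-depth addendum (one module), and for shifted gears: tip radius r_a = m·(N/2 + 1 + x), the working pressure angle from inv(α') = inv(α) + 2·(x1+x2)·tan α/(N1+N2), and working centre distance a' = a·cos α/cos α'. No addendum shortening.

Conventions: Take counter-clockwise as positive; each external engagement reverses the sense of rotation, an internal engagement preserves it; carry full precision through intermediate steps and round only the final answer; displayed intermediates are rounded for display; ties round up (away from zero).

topology: single-mesh involute geometry — m = 2.610, 42T/75T pair
base radii: r_b1 = 51.560596, r_b2 = 92.072492
tip radii: r_a1 = 57.420000, r_a2 = 100.485000
no profile shift: α' = α, a' = a
action lengths: √(r_a1²−r_b1²) = 25.269772, √(r_a2²−r_b2²) = 40.247875
base pitch p_b = π·m·cos α = 7.713447
CR = (25.269772 + 40.247875 − 152.685000·sin 19.82800°)/7.713447 = 1.779652
contact ratio ≈ 1.7797

1.7797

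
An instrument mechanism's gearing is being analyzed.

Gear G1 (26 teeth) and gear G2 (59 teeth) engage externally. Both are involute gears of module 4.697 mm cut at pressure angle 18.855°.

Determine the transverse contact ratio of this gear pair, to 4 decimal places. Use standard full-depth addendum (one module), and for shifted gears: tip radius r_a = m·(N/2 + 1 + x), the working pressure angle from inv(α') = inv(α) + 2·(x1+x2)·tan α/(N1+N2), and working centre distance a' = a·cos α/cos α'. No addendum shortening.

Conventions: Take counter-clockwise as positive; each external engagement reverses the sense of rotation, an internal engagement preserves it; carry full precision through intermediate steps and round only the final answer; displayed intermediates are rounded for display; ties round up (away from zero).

class = single-mesh tooth geometry [involute pair 26T × 59T, m = 4.697]
base radii: r_b1 = 57.784434, r_b2 = 131.126217
tip radii: r_a1 = 65.758000, r_a2 = 143.258500
no profile shift: α' = α, a' = a
action lengths: √(r_a1²−r_b1²) = 31.385884, √(r_a2²−r_b2²) = 57.696734
base pitch p_b = π·m·cos α = 13.964243
CR = (31.385884 + 57.696734 − 199.622500·sin 18.85500°)/13.964243 = 1.759477
contact ratio ≈ 1.7595

1.7595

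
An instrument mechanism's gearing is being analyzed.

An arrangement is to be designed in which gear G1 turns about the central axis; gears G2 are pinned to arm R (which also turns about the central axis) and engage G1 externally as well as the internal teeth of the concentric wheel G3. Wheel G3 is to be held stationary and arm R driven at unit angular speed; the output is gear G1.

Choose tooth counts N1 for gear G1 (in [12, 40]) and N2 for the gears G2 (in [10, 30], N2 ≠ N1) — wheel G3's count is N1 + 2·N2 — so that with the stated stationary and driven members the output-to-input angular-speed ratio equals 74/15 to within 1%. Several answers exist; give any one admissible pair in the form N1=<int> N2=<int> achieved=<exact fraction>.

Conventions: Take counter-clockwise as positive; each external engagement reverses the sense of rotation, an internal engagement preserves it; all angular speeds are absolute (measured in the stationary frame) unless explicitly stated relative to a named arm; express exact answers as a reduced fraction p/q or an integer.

topology: planetary set — design target 74/15, arm = carrier (Willis)
Willis with ω_ring = 0: ω_sun/ω_arm = (N1+N3)/N1; set equal to 74/15  ⇒  N3/N1 = 74/15 − 1 = 59/15
N3 = N1 + 2·N2  ⇒  N2/N1 = (N3/N1 − 1)/2 = (59/15 − 1)/2 = 22/15
smallest multiple with N1 ≥ 12 and N2 ≥ 10: k = 1  ⇒  N1 = 1·15 = 15, N2 = 1·22 = 22 (N1 ≤ 40, N2 ≤ 30, N2 ≠ N1 ✓), N3 = 15 + 2·22 = 59
check: (N1+N3)/N1 with N1 = 15, N3 = 59 gives 74/15; |achieved − target| = 0 ≤ 37/750 ✓

N1=15 N2=22 achieved=74/15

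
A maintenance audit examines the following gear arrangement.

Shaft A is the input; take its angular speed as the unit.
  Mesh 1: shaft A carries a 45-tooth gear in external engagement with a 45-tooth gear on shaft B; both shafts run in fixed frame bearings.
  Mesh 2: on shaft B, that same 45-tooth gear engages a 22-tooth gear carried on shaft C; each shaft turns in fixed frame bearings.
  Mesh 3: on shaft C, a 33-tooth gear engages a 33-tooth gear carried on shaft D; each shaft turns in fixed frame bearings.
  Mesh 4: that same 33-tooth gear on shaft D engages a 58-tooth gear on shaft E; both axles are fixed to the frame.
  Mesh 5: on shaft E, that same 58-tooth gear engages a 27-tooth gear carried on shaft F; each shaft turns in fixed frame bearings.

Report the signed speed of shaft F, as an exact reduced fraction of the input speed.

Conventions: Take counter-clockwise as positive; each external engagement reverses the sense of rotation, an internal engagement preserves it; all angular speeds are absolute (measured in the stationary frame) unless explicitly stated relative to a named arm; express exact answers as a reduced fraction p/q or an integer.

-5/2

5-mesh fixed-axis compound train (all bearings frame-fixed)
mesh 1 [45T→45T]: |ω|/ω_in = 1×45/45 = 1, sense flips to −
mesh 2 [45T→22T]: |ω|/ω_in = 1×45/22 = 45/22, sense flips to +
mesh 3 [33T→33T]: |ω|/ω_in = (45/22)×33/33 = 45/22, sense flips to −
mesh 4 [33T→58T]: |ω|/ω_in = (45/22)×33/58 = 135/116, sense flips to +
mesh 5 [58T→27T]: |ω|/ω_in = (135/116)×58/27 = 5/2, sense flips to −
signed output speed (× input speed) = -5/2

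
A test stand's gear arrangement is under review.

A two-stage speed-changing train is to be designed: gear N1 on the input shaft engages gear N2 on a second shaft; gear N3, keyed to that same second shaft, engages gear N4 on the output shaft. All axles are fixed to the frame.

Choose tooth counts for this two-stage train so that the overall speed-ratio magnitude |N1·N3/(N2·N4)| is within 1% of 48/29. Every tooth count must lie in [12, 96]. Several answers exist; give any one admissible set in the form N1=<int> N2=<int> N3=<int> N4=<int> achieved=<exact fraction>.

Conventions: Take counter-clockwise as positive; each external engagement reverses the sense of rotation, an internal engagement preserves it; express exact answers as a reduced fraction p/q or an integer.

N1=12 N2=29 N3=48 N4=12 achieved=48/29

2-stage fixed-axis compound train for ratio 48/29
target = 48/29 in lowest terms: an exact hit needs N1·N3 = k·48 and N2·N4 = k·29 for one integer k, every count in [12, 96]; additionally prefer no 1:1 stage (N1 ≠ N2, N3 ≠ N4)
k = 1…11: no 1:1-free in-range split of k·48 and k·29 into factor pairs; take k = 12
k = 12: N1·N3 = 576 = 12·48, N2·N4 = 348 = 29·12
achieved = 12·48/(29·12) = 48/29; |achieved − target| = 0 ≤ 12/725 ✓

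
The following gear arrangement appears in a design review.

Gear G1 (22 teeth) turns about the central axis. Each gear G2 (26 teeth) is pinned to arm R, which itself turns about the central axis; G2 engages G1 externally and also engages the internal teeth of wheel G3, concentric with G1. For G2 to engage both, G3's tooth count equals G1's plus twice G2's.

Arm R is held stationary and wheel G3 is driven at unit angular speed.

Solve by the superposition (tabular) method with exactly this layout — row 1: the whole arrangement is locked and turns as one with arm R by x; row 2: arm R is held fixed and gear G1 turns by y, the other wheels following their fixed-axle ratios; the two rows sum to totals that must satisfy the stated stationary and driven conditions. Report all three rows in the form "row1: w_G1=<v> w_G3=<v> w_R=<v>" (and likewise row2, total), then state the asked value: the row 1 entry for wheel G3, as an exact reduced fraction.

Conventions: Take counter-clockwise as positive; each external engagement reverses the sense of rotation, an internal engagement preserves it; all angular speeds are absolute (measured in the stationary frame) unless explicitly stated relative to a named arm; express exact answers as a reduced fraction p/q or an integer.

class = planetary set [G3 = 22+2·26 = 74; Willis about the carrier]
superposition row 1 [locked train]: every member turns x
superposition row 2 [arm held]: sun y, ring −(22/74)·y, arm 0
boundary: total ω_arm = x = 0 and total ω_ring = x − (22/74)·y = 1  ⇒  y = -37/11, x = 0
row 2 ring = −(22/74)·(-37/11) = 1
totals (row 1 + row 2): sun 0 + (-37/11) = -37/11, ring 0 + 1 = 1, arm 0 + 0 = 0
asked cell (row1, ring) = 0

row1: w_G1=0 w_G3=0 w_R=0
row2: w_G1=-37/11 w_G3=1 w_R=0
total: w_G1=-37/11 w_G3=1 w_R=0
asked value: 0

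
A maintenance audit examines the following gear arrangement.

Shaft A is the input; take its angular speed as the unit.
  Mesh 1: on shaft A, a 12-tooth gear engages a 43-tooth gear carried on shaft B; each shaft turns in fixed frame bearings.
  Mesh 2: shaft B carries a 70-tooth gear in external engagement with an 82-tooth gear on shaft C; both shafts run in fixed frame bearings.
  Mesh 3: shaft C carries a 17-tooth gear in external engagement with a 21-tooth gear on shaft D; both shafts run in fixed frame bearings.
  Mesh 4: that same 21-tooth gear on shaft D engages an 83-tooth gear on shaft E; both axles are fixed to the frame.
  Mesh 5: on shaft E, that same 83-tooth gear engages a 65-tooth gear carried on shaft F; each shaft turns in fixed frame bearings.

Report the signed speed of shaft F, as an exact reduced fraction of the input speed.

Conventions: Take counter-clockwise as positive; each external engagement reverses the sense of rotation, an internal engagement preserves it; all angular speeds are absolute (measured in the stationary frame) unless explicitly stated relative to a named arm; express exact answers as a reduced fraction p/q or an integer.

-1428/22919

5-mesh fixed-axis compound train (all bearings frame-fixed)
mesh 1 [12T→43T]: |ω|/ω_in = 1×12/43 = 12/43, sense flips to −
mesh 2 [70T→82T]: |ω|/ω_in = (12/43)×70/82 = 420/1763, sense flips to +
mesh 3 [17T→21T]: |ω|/ω_in = (420/1763)×17/21 = 340/1763, sense flips to −
mesh 4 [21T→83T]: |ω|/ω_in = (340/1763)×21/83 = 7140/146329, sense flips to +
mesh 5 [83T→65T]: |ω|/ω_in = (7140/146329)×83/65 = 1428/22919, sense flips to −
signed output speed (× input speed) = -1428/22919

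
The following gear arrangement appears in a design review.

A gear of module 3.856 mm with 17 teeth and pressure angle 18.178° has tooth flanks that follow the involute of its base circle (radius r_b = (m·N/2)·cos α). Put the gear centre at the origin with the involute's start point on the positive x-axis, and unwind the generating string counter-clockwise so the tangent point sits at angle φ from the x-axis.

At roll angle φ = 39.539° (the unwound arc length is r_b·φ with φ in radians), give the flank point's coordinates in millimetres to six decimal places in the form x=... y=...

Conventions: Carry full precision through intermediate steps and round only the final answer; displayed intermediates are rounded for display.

x=37.695299 y=3.251508

single-mesh involute tooth geometry (17T wheel at module 3.856)
pitch radius r_p = m·N/2 = 3.856·17/2 = 32.776000
base radius r_b = r_p·cos α = 32.776000·cos 18.178° = 31.140212
roll angle φ = 39.539° = 0.69008573 rad
x = r_b·(cos φ + φ·sin φ) = 37.695299
y = r_b·(sin φ − φ·cos φ) = 3.251508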